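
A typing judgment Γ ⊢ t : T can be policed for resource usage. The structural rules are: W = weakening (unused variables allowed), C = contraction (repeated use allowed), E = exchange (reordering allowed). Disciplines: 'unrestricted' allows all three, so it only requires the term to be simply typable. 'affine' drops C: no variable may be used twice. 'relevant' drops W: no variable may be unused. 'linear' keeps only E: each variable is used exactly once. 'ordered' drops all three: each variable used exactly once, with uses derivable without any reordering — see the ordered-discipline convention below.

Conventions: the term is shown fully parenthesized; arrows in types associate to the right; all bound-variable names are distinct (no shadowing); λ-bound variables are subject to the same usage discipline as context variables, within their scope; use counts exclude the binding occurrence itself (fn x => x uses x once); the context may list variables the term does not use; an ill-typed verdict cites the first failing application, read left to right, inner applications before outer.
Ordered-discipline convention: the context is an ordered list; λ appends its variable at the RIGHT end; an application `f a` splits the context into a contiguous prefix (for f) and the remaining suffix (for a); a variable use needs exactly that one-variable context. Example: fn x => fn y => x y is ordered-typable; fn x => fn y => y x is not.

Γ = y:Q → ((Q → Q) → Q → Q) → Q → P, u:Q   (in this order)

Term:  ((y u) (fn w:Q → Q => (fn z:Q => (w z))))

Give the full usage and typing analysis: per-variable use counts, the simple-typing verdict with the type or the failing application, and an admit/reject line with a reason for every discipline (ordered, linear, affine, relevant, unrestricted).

use counts: y=1, u=1, w [bound]=1, z [bound]=1
order of uses: y, u, w, z
typing: the term checks, with type Q → P
ordered ✓ (y, u, w, z: once each, no exchange needed)
linear ✓ (exactly-once usage across y, u, w, z)
affine ✓ (y, u, w, z: no repeats, contraction unneeded)
relevant ✓ (every one of y, u, w, z appears)
unrestricted ✓ (typability at Q → P is all that's needed)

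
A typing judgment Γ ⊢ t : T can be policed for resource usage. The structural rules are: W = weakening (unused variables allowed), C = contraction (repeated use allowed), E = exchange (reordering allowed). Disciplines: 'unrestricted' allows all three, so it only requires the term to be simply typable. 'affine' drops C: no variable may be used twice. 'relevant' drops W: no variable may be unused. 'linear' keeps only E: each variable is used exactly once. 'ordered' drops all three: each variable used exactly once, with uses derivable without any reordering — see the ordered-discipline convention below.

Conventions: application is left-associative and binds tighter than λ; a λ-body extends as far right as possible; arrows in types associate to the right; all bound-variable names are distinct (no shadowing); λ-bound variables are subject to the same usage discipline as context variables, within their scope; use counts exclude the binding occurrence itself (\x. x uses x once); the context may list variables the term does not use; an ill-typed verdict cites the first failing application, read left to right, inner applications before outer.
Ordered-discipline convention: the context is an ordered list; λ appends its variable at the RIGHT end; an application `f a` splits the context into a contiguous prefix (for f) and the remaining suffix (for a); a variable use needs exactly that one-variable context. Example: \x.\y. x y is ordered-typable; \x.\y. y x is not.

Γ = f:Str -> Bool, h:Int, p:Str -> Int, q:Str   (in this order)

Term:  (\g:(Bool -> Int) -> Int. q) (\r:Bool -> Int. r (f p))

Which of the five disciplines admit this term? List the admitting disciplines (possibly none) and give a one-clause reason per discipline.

accepted by: none
usage: f=1, h=0, p=1, q=1, g (bound)=0, r (bound)=1
order of uses: q, r, f, p
typing: ill-typed: an argument Str -> Int mismatches the expected Str
ordered: ✗, a type mismatch blocks all five
linear: ✗, the type mismatch rejects it
affine: ✗, not simply typable
relevant: ✗, fails simple typing
unrestricted: ✗, a type mismatch blocks all five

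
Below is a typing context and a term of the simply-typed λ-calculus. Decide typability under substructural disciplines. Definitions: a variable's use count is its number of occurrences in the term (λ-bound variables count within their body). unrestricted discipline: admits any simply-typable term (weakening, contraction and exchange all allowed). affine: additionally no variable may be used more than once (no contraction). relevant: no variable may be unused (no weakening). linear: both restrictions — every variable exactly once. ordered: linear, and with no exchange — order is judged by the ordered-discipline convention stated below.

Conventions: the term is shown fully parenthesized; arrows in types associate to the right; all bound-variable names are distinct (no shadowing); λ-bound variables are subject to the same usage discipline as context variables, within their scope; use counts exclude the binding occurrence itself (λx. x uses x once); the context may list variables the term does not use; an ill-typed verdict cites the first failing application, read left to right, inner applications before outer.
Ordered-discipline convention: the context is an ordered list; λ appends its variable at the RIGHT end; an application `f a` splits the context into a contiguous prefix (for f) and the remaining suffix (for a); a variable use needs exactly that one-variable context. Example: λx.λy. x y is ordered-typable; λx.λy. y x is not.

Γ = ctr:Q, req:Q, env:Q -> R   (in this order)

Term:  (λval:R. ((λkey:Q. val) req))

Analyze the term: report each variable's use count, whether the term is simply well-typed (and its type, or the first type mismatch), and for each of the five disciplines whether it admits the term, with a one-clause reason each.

use counts: ctr ×0; req ×1; env ×0; val (λ-bound) ×1; key (λ-bound) ×0
order of uses: val, req
typing: well-typed — term : R -> R
ordered: ✗, unused: ctr, env, key — weakening required
linear: ✗, unused: ctr, env, key — weakening required
affine: ✓, none of ctr, req, env, val, key used more than once
relevant: ✗, unused: ctr, env, key — weakening required
unrestricted: ✓, well-typed at R -> R; no restrictions here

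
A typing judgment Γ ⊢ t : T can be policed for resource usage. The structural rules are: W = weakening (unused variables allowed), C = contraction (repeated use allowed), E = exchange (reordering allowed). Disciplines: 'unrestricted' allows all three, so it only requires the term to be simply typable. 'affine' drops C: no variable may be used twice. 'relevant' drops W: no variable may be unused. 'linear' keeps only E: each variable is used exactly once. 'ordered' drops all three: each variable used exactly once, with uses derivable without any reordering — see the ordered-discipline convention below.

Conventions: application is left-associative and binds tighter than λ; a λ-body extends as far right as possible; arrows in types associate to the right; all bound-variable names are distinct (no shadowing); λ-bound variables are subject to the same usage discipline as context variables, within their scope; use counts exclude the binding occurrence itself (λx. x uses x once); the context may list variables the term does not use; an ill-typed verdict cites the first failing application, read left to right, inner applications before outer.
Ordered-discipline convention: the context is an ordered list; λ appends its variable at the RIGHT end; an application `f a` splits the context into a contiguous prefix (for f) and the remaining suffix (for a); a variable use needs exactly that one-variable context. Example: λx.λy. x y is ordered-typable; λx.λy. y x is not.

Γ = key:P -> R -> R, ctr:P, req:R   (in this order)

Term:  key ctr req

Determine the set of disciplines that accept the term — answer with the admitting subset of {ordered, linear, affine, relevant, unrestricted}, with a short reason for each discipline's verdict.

admitted in: ordered, linear, affine, relevant, unrestricted
use counts: key: 1, ctr: 1, req: 1
order of uses: key, ctr, req
typing: well-typed at R
ordered: ✓, one use each (key, ctr, req); ordered split holds
linear: ✓, exactly-once usage across key, ctr, req
affine: ✓, key, ctr, req: no repeats, contraction unneeded
relevant: ✓, none of key, ctr, req goes unused
unrestricted: ✓, simply typable at R; W, C, E all held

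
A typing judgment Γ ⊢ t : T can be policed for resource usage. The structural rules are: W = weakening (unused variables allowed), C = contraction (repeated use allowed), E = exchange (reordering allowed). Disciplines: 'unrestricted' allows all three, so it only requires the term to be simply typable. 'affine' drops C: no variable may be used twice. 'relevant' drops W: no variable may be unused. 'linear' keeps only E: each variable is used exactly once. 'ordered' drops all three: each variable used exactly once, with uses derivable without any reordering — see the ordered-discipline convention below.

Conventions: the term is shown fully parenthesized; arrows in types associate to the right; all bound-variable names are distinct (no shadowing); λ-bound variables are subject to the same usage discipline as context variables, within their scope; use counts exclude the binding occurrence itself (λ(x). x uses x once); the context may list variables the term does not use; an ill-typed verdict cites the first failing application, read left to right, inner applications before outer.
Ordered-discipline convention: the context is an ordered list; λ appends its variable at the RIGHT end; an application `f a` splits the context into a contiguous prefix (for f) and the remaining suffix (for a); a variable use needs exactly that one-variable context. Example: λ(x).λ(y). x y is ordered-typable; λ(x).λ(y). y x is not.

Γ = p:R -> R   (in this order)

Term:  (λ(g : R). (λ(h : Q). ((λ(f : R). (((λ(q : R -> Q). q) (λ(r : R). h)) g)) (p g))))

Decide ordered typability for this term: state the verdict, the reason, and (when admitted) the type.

no — g ×2 used more than once (contraction); f, r left unused
variable uses: p: 1×, g (bound): 2×, h (bound): 1×, f (bound): 0×, q (bound): 1×, r (bound): 0×
order of uses: q, h, g, p, g
typing: ✓ — R -> Q -> Q
across the five disciplines: ordered ✗, linear ✗, affine ✗, relevant ✗, unrestricted ✓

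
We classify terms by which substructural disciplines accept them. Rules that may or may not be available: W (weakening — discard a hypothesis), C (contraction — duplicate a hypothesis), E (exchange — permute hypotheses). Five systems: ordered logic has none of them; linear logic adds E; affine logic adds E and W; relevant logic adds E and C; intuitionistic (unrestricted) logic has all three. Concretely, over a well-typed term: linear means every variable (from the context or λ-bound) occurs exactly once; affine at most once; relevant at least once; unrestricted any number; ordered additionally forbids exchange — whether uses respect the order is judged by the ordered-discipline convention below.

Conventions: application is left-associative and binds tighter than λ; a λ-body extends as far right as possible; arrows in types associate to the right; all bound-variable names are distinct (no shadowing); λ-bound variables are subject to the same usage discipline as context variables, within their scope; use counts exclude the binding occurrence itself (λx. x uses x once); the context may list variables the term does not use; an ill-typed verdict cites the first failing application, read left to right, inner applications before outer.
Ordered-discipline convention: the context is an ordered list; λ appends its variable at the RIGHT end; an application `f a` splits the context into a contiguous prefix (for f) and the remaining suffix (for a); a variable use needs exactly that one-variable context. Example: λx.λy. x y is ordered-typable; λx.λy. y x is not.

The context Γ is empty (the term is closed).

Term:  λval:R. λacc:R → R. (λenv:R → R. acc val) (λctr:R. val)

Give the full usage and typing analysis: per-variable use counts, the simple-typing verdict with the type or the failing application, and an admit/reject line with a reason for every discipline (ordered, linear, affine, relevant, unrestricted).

use counts: val (λ-bound): 2×, acc (λ-bound): 1×, env (λ-bound): 0×, ctr (λ-bound): 0×
order of uses: acc, val, val
typing: ✓ — R → (R → R) → R
ordered: ✗ — uses contraction: val ×2; env, ctr left unused
linear: ✗ — uses contraction: val ×2; env, ctr left unused
affine: ✗ — uses contraction: val ×2
relevant: ✗ — env, ctr left unused
unrestricted: ✓ — simply typable at R → (R → R) → R; W, C, E all held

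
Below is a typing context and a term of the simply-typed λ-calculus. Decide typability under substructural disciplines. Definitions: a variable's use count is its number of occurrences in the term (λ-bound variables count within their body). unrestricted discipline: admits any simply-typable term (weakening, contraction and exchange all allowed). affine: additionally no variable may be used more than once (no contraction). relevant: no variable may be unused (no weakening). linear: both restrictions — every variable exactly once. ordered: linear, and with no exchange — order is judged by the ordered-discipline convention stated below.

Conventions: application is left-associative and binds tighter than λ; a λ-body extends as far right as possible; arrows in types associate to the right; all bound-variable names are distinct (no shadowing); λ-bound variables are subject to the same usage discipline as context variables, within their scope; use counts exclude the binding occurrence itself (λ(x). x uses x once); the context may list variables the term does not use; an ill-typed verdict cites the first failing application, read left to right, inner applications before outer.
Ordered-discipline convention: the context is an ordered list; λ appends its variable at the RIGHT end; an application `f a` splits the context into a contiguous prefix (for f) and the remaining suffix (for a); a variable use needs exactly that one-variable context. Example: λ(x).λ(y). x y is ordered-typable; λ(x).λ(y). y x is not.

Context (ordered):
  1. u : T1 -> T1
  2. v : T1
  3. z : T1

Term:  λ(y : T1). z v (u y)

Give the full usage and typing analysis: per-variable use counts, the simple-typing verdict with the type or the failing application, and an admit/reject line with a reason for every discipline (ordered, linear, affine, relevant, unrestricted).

usage: u=1, v=1, z=1, y (bound)=1
use order (left to right): z, v, u, y
typing: ill-typed: applying a non-function (T1)
ordered: ✗ — a type mismatch blocks all five
linear: ✗ — the type mismatch rejects it
affine: ✗ — not simply typable
relevant: ✗ — fails simple typing
unrestricted: ✗ — a type mismatch blocks all five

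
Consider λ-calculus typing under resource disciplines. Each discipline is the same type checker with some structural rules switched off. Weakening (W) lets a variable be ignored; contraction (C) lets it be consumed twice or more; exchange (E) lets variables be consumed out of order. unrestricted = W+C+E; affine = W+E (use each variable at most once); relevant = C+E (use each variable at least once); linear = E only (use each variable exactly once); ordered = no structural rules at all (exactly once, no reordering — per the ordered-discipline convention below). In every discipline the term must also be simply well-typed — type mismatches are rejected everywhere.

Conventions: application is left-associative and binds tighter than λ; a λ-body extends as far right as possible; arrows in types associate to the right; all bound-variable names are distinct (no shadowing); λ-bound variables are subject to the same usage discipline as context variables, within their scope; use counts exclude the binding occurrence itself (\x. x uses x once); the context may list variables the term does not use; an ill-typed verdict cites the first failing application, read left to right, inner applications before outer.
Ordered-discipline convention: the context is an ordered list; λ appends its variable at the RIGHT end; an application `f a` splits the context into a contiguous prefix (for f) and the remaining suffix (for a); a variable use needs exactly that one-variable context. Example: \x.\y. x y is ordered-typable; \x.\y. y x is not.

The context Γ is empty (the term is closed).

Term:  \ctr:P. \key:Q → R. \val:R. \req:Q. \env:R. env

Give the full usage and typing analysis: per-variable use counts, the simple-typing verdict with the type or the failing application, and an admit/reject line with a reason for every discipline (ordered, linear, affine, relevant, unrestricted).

usage: ctr [bound]=0; key [bound]=0; val [bound]=0; req [bound]=0; env [bound]=1
use order (left to right): env
typing: ✓ — P → (Q → R) → R → Q → R → R
ordered: ✗, ctr, key, val, req left unused
linear: ✗, ctr, key, val, req left unused
affine: ✓, ctr, key, val, req, env: no repeats, contraction unneeded
relevant: ✗, ctr, key, val, req left unused
unrestricted: ✓, simply typable at P → (Q → R) → R → Q → R → R; W, C, E all held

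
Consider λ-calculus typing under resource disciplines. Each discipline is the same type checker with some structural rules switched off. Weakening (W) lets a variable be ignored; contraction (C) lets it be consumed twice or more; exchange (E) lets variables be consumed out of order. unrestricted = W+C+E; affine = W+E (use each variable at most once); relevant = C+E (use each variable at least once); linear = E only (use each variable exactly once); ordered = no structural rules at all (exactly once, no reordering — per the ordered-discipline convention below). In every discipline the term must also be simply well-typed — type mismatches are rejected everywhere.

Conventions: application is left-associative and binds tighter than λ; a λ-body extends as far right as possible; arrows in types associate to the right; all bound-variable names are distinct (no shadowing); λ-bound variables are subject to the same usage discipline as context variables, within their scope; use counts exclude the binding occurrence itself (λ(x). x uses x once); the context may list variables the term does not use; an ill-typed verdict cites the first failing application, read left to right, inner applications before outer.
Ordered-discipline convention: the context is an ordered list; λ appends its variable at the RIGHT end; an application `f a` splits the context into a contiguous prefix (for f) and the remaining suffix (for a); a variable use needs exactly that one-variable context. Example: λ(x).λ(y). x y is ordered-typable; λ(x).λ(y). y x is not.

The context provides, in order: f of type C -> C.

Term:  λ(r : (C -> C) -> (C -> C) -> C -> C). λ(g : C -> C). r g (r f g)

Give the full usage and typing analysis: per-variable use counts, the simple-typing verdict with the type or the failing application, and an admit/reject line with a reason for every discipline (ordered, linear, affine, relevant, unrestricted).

variable uses: f ×1; r (bound) ×2; g (bound) ×2
use order (left to right): r, g, r, f, g
typing: well-typed at ((C -> C) -> (C -> C) -> C -> C) -> (C -> C) -> C -> C
ordered: ✗ — needs contraction — r ×2, g ×2
linear: ✗ — needs contraction — r ×2, g ×2
affine: ✗ — needs contraction — r ×2, g ×2
relevant: ✓ — f, r, g: all used, weakening unneeded
unrestricted: ✓ — type-checks (((C -> C) -> (C -> C) -> C -> C) -> (C -> C) -> C -> C) and nothing is barred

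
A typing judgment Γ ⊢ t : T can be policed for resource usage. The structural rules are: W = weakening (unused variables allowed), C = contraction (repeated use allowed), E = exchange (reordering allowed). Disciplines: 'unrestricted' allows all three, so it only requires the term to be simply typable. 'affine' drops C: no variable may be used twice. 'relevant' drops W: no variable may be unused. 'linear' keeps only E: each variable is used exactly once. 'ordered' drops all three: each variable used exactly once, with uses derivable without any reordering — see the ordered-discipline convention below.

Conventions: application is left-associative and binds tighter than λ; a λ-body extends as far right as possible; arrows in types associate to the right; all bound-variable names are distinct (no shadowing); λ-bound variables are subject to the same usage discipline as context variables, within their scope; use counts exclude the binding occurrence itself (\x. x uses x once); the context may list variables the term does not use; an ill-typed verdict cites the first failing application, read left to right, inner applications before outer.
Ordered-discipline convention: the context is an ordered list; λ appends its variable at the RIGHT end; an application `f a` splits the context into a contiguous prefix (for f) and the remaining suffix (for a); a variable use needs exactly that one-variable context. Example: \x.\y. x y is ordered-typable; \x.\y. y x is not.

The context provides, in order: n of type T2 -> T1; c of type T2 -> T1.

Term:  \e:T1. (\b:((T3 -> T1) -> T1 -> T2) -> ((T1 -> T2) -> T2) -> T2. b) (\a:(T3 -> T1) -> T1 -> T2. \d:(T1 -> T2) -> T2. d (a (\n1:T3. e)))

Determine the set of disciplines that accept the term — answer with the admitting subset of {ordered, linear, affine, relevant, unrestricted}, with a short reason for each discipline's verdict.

admitting disciplines: affine, unrestricted
counts: n: 0×, c: 0×, e (λ-bound): 1×, b (λ-bound): 1×, a (λ-bound): 1×, d (λ-bound): 1×, n1 (λ-bound): 0×
order of uses: b, d, a, e
typing: well-typed at T1 -> ((T3 -> T1) -> T1 -> T2) -> ((T1 -> T2) -> T2) -> T2
ordered: ✗ — n, c, n1 never used (weakening)
linear: ✗ — n, c, n1 never used (weakening)
affine: ✓ — none of n, c, e, b, a, d, n1 used more than once
relevant: ✗ — n, c, n1 never used (weakening)
unrestricted: ✓ — well-typed at T1 -> ((T3 -> T1) -> T1 -> T2) -> ((T1 -> T2) -> T2) -> T2; no restrictions here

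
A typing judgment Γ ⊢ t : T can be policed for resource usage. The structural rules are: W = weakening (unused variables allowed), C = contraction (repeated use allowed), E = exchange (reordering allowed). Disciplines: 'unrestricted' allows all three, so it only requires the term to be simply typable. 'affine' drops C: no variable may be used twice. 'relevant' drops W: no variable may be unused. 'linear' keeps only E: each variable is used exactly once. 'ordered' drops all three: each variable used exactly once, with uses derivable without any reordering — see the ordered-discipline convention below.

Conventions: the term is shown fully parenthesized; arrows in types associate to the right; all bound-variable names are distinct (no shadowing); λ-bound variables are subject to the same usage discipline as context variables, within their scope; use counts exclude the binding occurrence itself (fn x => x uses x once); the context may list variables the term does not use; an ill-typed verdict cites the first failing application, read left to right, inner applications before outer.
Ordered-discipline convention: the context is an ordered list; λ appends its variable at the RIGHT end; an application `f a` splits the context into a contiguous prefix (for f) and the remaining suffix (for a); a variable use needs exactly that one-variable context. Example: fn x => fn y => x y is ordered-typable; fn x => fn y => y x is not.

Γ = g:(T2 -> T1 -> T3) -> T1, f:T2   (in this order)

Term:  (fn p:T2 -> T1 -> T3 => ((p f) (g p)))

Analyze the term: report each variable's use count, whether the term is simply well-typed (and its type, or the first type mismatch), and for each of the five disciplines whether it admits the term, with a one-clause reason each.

use counts: g: 1×, f: 1×, p [bound]: 2×
uses in reading order: p, f, g, p
typing: well-typed — term : (T2 -> T1 -> T3) -> T3
ordered: ✗, repeated use of p ×2
linear: ✗, repeated use of p ×2
affine: ✗, repeated use of p ×2
relevant: ✓, at least one use each (g, f, p)
unrestricted: ✓, simply typable at (T2 -> T1 -> T3) -> T3; W, C, E all held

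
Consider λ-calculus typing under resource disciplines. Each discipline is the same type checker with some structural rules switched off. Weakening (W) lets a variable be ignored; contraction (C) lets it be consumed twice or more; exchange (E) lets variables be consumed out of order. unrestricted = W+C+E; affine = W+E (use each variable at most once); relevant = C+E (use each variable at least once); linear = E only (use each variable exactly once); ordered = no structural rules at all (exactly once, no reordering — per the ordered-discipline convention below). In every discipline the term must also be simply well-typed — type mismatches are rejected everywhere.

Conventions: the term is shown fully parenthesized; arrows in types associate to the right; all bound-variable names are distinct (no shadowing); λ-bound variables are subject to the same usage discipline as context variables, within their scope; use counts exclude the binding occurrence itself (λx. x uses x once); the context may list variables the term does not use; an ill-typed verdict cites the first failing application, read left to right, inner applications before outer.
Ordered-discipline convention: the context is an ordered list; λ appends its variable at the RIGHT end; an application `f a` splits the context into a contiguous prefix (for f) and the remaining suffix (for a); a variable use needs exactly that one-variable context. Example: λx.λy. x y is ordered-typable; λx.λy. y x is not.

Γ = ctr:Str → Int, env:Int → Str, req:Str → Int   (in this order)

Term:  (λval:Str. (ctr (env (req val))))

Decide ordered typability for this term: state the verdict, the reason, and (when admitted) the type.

yes — ctr, env, req, val: once each, no exchange needed; term : Str → Int
usage: ctr ×1, env ×1, req ×1, val (bound) ×1
uses in reading order: ctr, env, req, val
typing: the term checks, with type Str → Int
per-discipline verdicts: ordered ✓, linear ✓, affine ✓, relevant ✓, unrestricted ✓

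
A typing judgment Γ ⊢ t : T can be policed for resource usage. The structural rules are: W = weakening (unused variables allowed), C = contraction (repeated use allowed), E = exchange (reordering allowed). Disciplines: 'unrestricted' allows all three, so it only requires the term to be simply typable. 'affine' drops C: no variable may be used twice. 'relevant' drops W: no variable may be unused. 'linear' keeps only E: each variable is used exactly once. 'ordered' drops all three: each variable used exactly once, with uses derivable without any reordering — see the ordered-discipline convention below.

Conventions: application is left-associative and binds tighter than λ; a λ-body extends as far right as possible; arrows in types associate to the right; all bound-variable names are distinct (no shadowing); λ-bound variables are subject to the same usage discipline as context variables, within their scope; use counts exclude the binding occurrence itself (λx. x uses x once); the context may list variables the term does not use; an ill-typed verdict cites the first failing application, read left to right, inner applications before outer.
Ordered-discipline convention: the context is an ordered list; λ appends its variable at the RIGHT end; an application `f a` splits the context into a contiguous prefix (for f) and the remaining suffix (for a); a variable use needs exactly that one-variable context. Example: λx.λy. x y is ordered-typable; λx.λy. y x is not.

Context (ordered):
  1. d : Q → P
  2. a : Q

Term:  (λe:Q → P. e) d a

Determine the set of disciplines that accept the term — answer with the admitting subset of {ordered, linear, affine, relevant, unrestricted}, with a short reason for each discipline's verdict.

admitting disciplines: ordered, linear, affine, relevant, unrestricted
variable uses: d: 1×; a: 1×; e (bound): 1×
left-to-right use order: e, d, a
typing: ✓ — P
ordered ✓ (d, a, e: once each, no exchange needed)
linear ✓ (d, a, e: one use apiece)
affine ✓ (d, a, e: no repeats, contraction unneeded)
relevant ✓ (at least one use each (d, a, e))
unrestricted ✓ (typability at P is all that's needed)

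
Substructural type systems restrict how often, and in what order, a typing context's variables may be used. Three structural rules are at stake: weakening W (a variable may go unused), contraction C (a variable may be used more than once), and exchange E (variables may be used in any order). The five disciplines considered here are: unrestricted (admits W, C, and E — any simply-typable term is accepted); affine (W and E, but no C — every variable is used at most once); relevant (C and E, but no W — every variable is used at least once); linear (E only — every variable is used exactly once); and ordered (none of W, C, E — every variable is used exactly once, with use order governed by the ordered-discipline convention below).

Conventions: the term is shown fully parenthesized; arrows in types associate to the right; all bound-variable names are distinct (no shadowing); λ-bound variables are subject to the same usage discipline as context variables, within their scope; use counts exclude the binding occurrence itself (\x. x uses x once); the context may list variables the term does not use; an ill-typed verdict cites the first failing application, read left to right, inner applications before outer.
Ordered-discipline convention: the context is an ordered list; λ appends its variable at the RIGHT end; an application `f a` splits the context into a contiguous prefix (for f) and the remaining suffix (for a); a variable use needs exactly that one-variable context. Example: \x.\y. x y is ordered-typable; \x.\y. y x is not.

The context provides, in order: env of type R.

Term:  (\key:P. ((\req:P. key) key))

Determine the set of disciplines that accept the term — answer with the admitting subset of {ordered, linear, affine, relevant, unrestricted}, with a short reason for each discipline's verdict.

admitted in: unrestricted
use counts: env=0; key [bound]=2; req [bound]=0
use order (left to right): key, key
typing: ✓ — P -> P
ordered: ✗, uses contraction: key ×2; needs weakening: env, req unused
linear: ✗, uses contraction: key ×2; needs weakening: env, req unused
affine: ✗, uses contraction: key ×2
relevant: ✗, needs weakening: env, req unused
unrestricted: ✓, typability at P -> P is all that's needed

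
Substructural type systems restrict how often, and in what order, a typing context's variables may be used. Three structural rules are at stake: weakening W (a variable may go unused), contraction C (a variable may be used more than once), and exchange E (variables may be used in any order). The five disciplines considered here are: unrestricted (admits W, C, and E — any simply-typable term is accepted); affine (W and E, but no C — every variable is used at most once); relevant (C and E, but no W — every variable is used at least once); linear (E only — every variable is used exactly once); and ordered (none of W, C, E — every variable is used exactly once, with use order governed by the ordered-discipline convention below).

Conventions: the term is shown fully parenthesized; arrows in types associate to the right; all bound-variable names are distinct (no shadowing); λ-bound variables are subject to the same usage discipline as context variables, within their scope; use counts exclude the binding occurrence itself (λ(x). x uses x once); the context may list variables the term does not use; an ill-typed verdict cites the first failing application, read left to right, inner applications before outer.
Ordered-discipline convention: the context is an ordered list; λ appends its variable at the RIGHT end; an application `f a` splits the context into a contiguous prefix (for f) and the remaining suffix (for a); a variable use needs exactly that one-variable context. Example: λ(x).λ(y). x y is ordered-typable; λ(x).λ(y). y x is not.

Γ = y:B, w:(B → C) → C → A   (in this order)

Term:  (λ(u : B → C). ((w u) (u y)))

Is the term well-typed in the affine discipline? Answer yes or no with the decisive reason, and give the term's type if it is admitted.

no — needs contraction — u ×2
counts: y=1, w=1, u (bound)=2
use order (left to right): w, u, u, y
typing: well-typed — term : (B → C) → A
across the five disciplines: ordered ✗, linear ✗, affine ✗, relevant ✓, unrestricted ✓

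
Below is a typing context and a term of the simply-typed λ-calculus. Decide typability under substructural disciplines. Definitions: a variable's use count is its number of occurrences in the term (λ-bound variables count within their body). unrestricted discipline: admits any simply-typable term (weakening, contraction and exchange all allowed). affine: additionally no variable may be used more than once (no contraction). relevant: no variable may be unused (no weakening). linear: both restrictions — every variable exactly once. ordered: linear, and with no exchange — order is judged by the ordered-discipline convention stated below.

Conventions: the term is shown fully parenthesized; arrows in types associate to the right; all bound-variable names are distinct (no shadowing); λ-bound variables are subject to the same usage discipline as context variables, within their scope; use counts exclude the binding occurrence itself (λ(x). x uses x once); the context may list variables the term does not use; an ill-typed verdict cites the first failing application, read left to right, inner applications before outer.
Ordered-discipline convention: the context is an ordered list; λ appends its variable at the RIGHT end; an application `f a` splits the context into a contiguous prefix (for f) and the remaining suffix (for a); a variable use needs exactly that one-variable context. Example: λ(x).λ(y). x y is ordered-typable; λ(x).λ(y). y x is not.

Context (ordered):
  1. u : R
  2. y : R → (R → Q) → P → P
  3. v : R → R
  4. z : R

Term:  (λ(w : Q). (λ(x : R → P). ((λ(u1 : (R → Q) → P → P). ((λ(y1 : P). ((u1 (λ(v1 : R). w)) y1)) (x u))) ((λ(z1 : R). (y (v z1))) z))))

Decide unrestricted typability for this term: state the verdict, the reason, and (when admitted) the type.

yes — simply typable at Q → (R → P) → P; W, C, E all held; term : Q → (R → P) → P
use counts: u: 1; y: 1; v: 1; z: 1; w (λ-bound): 1; x (λ-bound): 1; u1 (λ-bound): 1; y1 (λ-bound): 1; v1 (λ-bound): 0; z1 (λ-bound): 1
order of uses: u1, w, y1, x, u, y, v, z1, z
typing: ✓ — Q → (R → P) → P
summary: ordered ✗; linear ✗; affine ✓; relevant ✗; unrestricted ✓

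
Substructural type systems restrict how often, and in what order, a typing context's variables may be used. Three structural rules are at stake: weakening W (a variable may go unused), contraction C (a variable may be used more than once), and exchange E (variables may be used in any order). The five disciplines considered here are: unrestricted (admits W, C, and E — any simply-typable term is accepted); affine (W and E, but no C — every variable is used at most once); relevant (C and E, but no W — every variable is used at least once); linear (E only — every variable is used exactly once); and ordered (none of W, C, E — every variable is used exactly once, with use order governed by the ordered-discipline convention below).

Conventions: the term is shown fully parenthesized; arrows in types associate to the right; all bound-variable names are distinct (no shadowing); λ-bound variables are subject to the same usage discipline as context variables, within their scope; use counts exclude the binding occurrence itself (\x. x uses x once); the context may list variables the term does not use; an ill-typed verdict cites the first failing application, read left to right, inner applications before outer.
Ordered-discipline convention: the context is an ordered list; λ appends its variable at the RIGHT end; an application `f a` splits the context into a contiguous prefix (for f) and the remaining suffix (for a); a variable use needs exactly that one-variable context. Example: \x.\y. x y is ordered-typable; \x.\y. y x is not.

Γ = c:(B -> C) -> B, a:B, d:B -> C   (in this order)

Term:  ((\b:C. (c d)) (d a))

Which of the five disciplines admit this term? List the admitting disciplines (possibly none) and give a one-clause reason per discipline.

admitted in: unrestricted
counts: c=1, a=1, d=2, b (λ-bound)=0
left-to-right use order: c, d, d, a
typing: the term checks, with type B
ordered ✗ (needs contraction — d ×2; b never used (weakening))
linear ✗ (needs contraction — d ×2; b never used (weakening))
affine ✗ (needs contraction — d ×2)
relevant ✗ (b never used (weakening))
unrestricted ✓ (well-typed at B; no restrictions here)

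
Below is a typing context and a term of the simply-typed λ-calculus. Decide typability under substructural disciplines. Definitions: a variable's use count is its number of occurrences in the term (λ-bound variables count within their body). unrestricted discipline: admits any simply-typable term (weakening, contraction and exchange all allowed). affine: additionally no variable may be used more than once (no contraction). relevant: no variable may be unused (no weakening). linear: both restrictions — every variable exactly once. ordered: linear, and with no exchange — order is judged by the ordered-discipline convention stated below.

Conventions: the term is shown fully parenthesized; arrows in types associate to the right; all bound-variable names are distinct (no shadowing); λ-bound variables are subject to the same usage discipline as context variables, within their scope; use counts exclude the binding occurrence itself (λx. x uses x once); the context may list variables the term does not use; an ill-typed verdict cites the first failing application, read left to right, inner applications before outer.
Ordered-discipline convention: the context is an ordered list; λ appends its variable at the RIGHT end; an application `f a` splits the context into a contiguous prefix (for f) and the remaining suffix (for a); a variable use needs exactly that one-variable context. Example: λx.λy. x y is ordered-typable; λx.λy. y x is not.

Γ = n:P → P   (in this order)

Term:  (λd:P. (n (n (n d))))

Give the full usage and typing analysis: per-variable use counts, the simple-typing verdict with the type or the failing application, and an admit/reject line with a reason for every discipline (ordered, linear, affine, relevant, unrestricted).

usage: n=3, d (λ-bound)=1
use order (left to right): n, n, n, d
typing: the term checks, with type P → P
ordered: ✗ — needs contraction — n ×3
linear: ✗ — needs contraction — n ×3
affine: ✗ — needs contraction — n ×3
relevant: ✓ — every one of n, d appears
unrestricted: ✓ — type-checks (P → P) and nothing is barred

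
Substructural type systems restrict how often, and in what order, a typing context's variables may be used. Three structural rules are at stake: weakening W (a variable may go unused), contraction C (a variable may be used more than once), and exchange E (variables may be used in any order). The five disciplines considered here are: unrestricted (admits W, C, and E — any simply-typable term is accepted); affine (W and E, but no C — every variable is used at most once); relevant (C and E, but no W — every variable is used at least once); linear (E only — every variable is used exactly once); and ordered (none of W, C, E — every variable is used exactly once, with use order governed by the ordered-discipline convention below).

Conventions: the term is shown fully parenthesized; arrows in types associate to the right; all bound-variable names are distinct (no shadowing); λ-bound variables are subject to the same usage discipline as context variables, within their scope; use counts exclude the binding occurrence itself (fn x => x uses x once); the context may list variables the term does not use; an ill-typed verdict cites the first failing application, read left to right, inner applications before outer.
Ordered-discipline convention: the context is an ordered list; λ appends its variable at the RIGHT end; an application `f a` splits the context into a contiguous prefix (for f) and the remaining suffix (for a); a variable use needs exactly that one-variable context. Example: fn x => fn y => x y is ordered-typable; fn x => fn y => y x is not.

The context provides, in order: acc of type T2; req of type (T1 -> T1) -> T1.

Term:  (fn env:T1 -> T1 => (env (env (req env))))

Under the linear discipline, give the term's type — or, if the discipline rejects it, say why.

not well-typed under linear — repeated use of env ×3; needs weakening: acc unused
usage: acc: 0×, req: 1×, env (λ-bound): 3×
left-to-right use order: env, env, req, env
typing: ✓ — (T1 -> T1) -> T1
all disciplines: ordered ✗; linear ✗; affine ✗; relevant ✗; unrestricted ✓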